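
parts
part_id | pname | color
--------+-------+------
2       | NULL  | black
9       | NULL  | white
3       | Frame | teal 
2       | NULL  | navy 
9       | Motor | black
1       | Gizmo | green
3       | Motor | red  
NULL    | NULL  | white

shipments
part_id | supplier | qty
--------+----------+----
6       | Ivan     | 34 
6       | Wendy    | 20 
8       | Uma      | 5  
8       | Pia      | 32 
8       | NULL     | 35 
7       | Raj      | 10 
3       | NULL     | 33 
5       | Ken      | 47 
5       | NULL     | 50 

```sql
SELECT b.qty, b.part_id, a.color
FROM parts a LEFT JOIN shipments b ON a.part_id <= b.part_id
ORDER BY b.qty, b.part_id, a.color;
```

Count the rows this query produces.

48

LEFT JOIN keeps every row from `parts`; unmatched rows get NULL for `shipments`'s columns.
Matching on a.part_id <= b.part_id. A NULL in a compared column never satisfies the condition.
- a (part_id=2) pairs with 9 row(s) of b.
- a (part_id=9) has no partner → padded with NULL.
- a (part_id=3) pairs with 9 row(s) of b.
- a (part_id=2) pairs with 9 row(s) of b.
- a (part_id=9) has no partner → padded with NULL.
- a (part_id=1) pairs with 9 row(s) of b.
- a (part_id=3) pairs with 9 row(s) of b.
- a (part_id=NULL) has no partner → padded with NULL.
Total: 45 matched + 3 padded = 48 rows.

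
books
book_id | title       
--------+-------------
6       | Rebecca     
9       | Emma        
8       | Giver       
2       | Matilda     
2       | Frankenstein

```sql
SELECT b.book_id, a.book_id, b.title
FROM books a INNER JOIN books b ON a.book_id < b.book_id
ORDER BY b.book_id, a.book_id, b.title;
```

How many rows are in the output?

9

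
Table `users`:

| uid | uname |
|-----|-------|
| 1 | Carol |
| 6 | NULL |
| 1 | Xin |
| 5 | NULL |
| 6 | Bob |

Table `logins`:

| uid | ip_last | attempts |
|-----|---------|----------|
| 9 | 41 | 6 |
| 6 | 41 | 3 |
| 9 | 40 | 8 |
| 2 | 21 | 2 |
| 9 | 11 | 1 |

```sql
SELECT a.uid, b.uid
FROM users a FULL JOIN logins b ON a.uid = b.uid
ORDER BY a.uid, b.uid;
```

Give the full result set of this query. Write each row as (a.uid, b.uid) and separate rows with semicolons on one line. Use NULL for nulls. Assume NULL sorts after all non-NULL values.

FULL OUTER JOIN keeps every row from both sides; unmatched rows get NULL for the other side's columns.
Matching on a.uid = b.uid.
- a row (uid=1): no match → kept, b columns NULL.
- a row (uid=6): matches 1 b row(s) → 1 output row(s).
- a row (uid=1): no match → kept, b columns NULL.
- a row (uid=5): no match → kept, b columns NULL.
- a row (uid=6): matches 1 b row(s) → 1 output row(s).
- 4 row(s) from b found no a partner → padded with NULL.
After projecting and ordering:
a.uid | b.uid
1 | NULL
1 | NULL
5 | NULL
6 | 6
6 | 6
NULL | 2
NULL | 9
NULL | 9
NULL | 9

(1, NULL); (1, NULL); (5, NULL); (6, 6); (6, 6); (NULL, 2); (NULL, 9); (NULL, 9); (NULL, 9)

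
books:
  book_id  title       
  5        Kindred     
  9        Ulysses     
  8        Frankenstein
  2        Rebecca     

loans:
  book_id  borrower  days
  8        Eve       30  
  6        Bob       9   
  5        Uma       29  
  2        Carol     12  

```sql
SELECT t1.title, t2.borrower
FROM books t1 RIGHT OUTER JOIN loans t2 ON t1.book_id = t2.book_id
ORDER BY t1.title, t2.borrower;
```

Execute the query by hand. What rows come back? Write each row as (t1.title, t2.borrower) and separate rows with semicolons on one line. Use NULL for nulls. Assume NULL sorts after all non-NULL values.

RIGHT JOIN keeps every row from `loans`; unmatched rows get NULL for `books`'s columns.
Matching on t1.book_id = t2.book_id.
Matched pairs: 3; unmatched t2 rows kept: 1.

(Frankenstein, Eve); (Kindred, Uma); (Rebecca, Carol); (NULL, Bob)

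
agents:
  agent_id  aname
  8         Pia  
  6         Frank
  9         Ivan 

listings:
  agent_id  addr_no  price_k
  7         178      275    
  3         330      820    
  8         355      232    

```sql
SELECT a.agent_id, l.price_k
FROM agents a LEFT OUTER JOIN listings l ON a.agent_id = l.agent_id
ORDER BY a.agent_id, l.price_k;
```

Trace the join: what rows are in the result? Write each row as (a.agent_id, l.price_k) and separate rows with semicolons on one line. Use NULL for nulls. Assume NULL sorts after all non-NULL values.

LEFT JOIN keeps every row from `agents`; unmatched rows get NULL for `listings`'s columns.
Matching on a.agent_id = l.agent_id.
Matched pairs: 1; unmatched a rows kept: 2.

(6, NULL); (8, 232); (9, NULL)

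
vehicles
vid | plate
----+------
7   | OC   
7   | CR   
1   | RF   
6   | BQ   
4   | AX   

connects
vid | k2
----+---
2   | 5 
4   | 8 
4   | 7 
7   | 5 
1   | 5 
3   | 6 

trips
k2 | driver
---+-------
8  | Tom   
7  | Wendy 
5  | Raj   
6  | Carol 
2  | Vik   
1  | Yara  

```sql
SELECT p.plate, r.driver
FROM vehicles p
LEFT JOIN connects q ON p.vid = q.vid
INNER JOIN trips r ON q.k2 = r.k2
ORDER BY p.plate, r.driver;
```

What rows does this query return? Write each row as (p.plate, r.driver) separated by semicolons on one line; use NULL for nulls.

(AX, Tom); (AX, Wendy); (CR, Raj); (OC, Raj); (RF, Raj)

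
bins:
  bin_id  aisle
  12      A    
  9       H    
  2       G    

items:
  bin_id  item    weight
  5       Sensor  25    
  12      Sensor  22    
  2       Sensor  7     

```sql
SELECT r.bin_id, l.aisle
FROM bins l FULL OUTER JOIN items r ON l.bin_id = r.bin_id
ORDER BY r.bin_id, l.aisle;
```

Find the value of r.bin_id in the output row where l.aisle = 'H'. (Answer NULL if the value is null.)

FULL OUTER JOIN keeps every row from both sides; unmatched rows get NULL for the other side's columns.
Matching on l.bin_id = r.bin_id.
- l row (bin_id=12): matches 1 r row(s) → 1 output row(s).
- l row (bin_id=9): no match → kept, r columns NULL.
- l row (bin_id=2): matches 1 r row(s) → 1 output row(s).
- 1 row(s) from r found no l partner → padded with NULL.

NULL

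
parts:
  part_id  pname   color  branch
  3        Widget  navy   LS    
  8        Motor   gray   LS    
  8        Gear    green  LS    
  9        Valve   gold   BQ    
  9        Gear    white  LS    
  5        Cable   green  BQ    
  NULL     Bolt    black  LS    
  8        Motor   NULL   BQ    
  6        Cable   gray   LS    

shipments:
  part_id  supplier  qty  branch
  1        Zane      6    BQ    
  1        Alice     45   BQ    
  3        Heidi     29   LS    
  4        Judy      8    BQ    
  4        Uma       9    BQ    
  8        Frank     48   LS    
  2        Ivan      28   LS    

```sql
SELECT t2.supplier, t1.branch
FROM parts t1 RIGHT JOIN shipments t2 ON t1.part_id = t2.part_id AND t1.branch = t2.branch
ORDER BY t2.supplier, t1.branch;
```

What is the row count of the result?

RIGHT JOIN keeps every row from `shipments`; unmatched rows get NULL for `parts`'s columns.
Matching on t1.part_id = t2.part_id AND t1.branch = t2.branch. A NULL in a compared column never satisfies the condition.
- t1 (part_id=3, branch=LS) pairs with 1 row(s) of t2.
- t1 (part_id=8, branch=LS) pairs with 1 row(s) of t2.
- t1 (part_id=8, branch=LS) pairs with 1 row(s) of t2.
- t1 (part_id=9, branch=BQ) has no partner in t2.
- t1 (part_id=9, branch=LS) has no partner in t2.
- t1 (part_id=5, branch=BQ) has no partner in t2.
- t1 (part_id=NULL, branch=LS) has no partner in t2.
- t1 (part_id=8, branch=BQ) has no partner in t2.
- t1 (part_id=6, branch=LS) has no partner in t2.
- 5 row(s) from t2 found no t1 partner → padded with NULL.
Total: 3 matched + 5 padded = 8 rows.

8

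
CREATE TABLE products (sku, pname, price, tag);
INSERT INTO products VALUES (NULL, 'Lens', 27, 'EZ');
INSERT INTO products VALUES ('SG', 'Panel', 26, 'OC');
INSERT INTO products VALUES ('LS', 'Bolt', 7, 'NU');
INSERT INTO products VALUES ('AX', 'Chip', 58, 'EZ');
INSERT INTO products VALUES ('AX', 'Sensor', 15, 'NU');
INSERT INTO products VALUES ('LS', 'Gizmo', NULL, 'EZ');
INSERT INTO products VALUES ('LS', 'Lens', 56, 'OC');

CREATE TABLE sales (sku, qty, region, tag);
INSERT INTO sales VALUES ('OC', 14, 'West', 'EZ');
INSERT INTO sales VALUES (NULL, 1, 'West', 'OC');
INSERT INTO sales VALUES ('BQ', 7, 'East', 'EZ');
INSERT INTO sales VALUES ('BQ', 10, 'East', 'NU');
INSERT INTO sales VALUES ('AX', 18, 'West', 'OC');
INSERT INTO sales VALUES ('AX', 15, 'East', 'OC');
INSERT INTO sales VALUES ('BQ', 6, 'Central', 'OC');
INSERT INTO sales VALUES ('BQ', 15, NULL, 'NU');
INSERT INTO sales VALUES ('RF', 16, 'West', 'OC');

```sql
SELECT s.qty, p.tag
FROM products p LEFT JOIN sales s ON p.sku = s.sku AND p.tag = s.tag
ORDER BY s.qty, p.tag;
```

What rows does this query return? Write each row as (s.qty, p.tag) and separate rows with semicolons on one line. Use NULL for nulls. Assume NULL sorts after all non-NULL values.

(NULL, EZ); (NULL, EZ); (NULL, EZ); (NULL, NU); (NULL, NU); (NULL, OC); (NULL, OC)

LEFT JOIN keeps every row from `products`; unmatched rows get NULL for `sales`'s columns.
Matching on p.sku = s.sku AND p.tag = s.tag. A NULL in a compared column never satisfies the condition.
- p row (sku=NULL, tag=EZ): no match → kept, s columns NULL.
- p row (sku=SG, tag=OC): no match → kept, s columns NULL.
- p row (sku=LS, tag=NU): no match → kept, s columns NULL.
- p row (sku=AX, tag=EZ): no match → kept, s columns NULL.
- p row (sku=AX, tag=NU): no match → kept, s columns NULL.
- p row (sku=LS, tag=EZ): no match → kept, s columns NULL.
- p row (sku=LS, tag=OC): no match → kept, s columns NULL.
After projecting and ordering:
s.qty | p.tag
NULL | EZ
NULL | EZ
NULL | EZ
NULL | NU
NULL | NU
NULL | OC
NULL | OC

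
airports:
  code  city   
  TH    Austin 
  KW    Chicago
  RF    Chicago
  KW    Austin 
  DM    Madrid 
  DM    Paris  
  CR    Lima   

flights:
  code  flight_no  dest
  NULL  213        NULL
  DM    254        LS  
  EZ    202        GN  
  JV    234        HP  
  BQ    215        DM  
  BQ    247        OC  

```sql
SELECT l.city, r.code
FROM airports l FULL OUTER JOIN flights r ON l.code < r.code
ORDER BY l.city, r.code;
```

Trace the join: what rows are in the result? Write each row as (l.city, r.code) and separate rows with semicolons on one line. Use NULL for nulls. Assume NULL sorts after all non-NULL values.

FULL OUTER JOIN keeps every row from both sides; unmatched rows get NULL for the other side's columns.
Matching on l.code < r.code. A NULL in a compared column never satisfies the condition.
- l (code=TH) has no partner → padded with NULL.
- l (code=KW) has no partner → padded with NULL.
- l (code=RF) has no partner → padded with NULL.
- l (code=KW) has no partner → padded with NULL.
- l (code=DM) pairs with 2 row(s) of r.
- l (code=DM) pairs with 2 row(s) of r.
- l (code=CR) pairs with 3 row(s) of r.
- 3 row(s) from r found no l partner → padded with NULL.

(Austin, NULL); (Austin, NULL); (Chicago, NULL); (Chicago, NULL); (Lima, DM); (Lima, EZ); (Lima, JV); (Madrid, EZ); (Madrid, JV); (Paris, EZ); (Paris, JV); (NULL, BQ); (NULL, BQ); (NULL, NULL)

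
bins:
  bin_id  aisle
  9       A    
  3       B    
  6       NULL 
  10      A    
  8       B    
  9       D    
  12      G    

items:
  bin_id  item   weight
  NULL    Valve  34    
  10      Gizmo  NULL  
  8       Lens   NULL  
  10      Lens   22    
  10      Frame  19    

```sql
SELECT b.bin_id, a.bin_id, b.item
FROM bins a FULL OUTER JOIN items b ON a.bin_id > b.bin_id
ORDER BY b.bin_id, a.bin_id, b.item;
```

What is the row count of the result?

11

FULL OUTER JOIN keeps every row from both sides; unmatched rows get NULL for the other side's columns.
Matching on a.bin_id > b.bin_id. A NULL in a compared column never satisfies the condition.
- a (bin_id=9) pairs with 1 row(s) of b.
- a (bin_id=3) has no partner → padded with NULL.
- a (bin_id=6) has no partner → padded with NULL.
- a (bin_id=10) pairs with 1 row(s) of b.
- a (bin_id=8) has no partner → padded with NULL.
- a (bin_id=9) pairs with 1 row(s) of b.
- a (bin_id=12) pairs with 4 row(s) of b.
- 1 b row(s) had no a match → kept, a columns NULL.
Total: 7 matched + 4 padded = 11 rows.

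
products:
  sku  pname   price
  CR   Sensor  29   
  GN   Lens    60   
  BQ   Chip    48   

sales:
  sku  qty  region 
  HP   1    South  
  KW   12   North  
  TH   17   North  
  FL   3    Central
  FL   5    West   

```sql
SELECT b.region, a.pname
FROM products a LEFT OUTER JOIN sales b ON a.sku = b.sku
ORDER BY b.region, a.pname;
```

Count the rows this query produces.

LEFT JOIN keeps every row from `products`; unmatched rows get NULL for `sales`'s columns.
Matching on a.sku = b.sku.
- sku=CR: no b row matches, row kept with b columns NULL.
- sku=GN: no b row matches, row kept with b columns NULL.
- sku=BQ: no b row matches, row kept with b columns NULL.
Total: 0 matched + 3 padded = 3 rows.

3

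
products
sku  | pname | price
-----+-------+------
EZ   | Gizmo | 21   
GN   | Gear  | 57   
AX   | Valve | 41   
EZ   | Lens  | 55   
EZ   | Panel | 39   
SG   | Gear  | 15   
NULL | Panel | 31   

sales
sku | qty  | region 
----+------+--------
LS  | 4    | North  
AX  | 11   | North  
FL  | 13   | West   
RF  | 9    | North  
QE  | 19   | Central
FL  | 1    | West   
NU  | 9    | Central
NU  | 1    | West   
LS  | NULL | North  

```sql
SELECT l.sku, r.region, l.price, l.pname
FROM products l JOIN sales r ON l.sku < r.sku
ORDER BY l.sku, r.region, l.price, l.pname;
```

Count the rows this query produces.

38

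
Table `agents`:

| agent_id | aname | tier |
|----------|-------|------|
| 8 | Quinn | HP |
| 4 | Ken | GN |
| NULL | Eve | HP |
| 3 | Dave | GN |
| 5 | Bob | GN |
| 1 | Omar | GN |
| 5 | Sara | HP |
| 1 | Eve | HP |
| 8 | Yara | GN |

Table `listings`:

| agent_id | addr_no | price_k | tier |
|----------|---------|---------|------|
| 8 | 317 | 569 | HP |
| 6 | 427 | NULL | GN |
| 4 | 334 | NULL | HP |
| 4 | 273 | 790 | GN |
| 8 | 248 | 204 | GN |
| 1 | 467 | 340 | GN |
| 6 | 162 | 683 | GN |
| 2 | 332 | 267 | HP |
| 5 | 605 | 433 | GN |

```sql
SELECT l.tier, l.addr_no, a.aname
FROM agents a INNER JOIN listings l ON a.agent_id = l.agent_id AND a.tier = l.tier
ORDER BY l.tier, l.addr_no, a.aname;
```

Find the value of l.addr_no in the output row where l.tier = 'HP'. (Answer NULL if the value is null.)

INNER JOIN keeps only pairs where the ON condition holds.
Matching on a.agent_id = l.agent_id AND a.tier = l.tier. A NULL in a compared column never satisfies the condition.
- a (agent_id=8, tier=HP) pairs with 1 row(s) of l.
- a (agent_id=4, tier=GN) pairs with 1 row(s) of l.
- a (agent_id=NULL, tier=HP) has no partner → excluded.
- a (agent_id=3, tier=GN) has no partner → excluded.
- a (agent_id=5, tier=GN) pairs with 1 row(s) of l.
- a (agent_id=1, tier=GN) pairs with 1 row(s) of l.
- a (agent_id=5, tier=HP) has no partner → excluded.
- a (agent_id=1, tier=HP) has no partner → excluded.
- a (agent_id=8, tier=GN) pairs with 1 row(s) of l.

317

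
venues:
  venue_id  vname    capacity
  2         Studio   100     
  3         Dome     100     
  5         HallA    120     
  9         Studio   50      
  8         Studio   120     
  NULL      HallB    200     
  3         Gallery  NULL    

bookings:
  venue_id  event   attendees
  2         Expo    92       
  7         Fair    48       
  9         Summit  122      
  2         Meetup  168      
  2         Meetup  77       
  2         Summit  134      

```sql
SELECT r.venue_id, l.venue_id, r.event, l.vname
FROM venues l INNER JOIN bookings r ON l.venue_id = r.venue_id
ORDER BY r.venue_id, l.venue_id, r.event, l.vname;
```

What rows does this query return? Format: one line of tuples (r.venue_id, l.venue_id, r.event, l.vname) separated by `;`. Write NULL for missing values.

INNER JOIN keeps only pairs where the ON condition holds.
Matching on l.venue_id = r.venue_id. A NULL in a compared column never satisfies the condition.
Matched pairs: 5.

(2, 2, Expo, Studio); (2, 2, Meetup, Studio); (2, 2, Meetup, Studio); (2, 2, Summit, Studio); (9, 9, Summit, Studio)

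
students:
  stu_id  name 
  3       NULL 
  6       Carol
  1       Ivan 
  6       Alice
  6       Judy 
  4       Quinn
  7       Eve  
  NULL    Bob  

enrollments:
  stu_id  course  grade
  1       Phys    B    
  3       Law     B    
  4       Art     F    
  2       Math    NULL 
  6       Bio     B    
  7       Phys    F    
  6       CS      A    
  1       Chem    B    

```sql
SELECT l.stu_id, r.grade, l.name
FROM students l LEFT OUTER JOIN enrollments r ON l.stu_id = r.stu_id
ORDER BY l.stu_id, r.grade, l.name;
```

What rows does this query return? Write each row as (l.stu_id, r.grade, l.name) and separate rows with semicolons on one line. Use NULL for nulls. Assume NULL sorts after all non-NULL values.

(1, B, Ivan); (1, B, Ivan); (3, B, NULL); (4, F, Quinn); (6, A, Alice); (6, A, Carol); (6, A, Judy); (6, B, Alice); (6, B, Carol); (6, B, Judy); (7, F, Eve); (NULL, NULL, Bob)

LEFT JOIN keeps every row from `students`; unmatched rows get NULL for `enrollments`'s columns.
Matching on l.stu_id = r.stu_id. A NULL in a compared column never satisfies the condition.
Matched pairs: 11; unmatched l rows kept: 1.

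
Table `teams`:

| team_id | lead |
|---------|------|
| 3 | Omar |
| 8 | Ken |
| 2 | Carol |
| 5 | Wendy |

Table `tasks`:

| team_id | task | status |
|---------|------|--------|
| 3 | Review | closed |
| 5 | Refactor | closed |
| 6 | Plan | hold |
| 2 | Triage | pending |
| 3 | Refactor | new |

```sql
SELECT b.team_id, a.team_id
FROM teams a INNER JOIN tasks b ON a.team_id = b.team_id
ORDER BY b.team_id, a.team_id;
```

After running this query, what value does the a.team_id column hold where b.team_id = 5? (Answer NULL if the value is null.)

INNER JOIN keeps only pairs where the ON condition holds.
Matching on a.team_id = b.team_id.
- a (team_id=3) pairs with 2 row(s) of b.
- a (team_id=8) has no partner → excluded.
- a (team_id=2) pairs with 1 row(s) of b.
- a (team_id=5) pairs with 1 row(s) of b.

5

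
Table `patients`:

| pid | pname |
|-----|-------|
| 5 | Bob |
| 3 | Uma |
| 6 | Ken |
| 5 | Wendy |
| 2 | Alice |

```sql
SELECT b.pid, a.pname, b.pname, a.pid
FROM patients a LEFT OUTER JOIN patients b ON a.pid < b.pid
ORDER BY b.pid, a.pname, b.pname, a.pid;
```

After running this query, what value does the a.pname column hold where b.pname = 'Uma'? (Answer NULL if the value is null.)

LEFT JOIN keeps every row from `patients a`; unmatched rows get NULL for `patients b`'s columns.
Matching on a.pid < b.pid.
Matched pairs: 9; unmatched a rows kept: 1.

Alice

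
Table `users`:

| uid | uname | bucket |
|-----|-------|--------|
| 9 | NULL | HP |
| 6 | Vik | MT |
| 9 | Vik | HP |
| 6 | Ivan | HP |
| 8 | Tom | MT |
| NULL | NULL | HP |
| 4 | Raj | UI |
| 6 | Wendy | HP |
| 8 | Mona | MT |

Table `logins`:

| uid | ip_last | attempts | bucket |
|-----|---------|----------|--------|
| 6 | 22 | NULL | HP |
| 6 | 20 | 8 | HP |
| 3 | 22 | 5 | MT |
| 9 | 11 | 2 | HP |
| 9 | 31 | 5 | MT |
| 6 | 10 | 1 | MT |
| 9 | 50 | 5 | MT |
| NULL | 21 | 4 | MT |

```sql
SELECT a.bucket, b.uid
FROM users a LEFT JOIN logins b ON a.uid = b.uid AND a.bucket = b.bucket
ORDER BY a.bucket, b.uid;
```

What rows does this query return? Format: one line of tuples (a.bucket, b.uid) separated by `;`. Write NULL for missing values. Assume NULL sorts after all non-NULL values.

(HP, 6); (HP, 6); (HP, 6); (HP, 6); (HP, 9); (HP, 9); (HP, NULL); (MT, 6); (MT, NULL); (MT, NULL); (UI, NULL)

LEFT JOIN keeps every row from `users`; unmatched rows get NULL for `logins`'s columns.
Matching on a.uid = b.uid AND a.bucket = b.bucket. A NULL in a compared column never satisfies the condition.
- a[0] uid=9, bucket=HP → 1 match(es) in b → 1 row(s).
- a[1] uid=6, bucket=MT → 1 match(es) in b → 1 row(s).
- a[2] uid=9, bucket=HP → 1 match(es) in b → 1 row(s).
- a[3] uid=6, bucket=HP → 2 match(es) in b → 2 row(s).
- a[4] uid=8, bucket=MT → no match; kept with NULLs on the b side.
- a[5] uid=NULL, bucket=HP → no match; kept with NULLs on the b side.
- a[6] uid=4, bucket=UI → no match; kept with NULLs on the b side.
- a[7] uid=6, bucket=HP → 2 match(es) in b → 2 row(s).
- a[8] uid=8, bucket=MT → no match; kept with NULLs on the b side.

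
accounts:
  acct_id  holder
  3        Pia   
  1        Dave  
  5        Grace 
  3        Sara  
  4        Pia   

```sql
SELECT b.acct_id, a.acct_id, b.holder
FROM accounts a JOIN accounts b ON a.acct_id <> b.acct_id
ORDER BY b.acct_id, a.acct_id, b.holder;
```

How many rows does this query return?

18

INNER JOIN keeps only pairs where the ON condition holds.
Matching on a.acct_id <> b.acct_id.
- acct_id=3: 3 matching b row(s), so 3 row(s) emitted.
- acct_id=1: 4 matching b row(s), so 4 row(s) emitted.
- acct_id=5: 4 matching b row(s), so 4 row(s) emitted.
- acct_id=3: 3 matching b row(s), so 3 row(s) emitted.
- acct_id=4: 4 matching b row(s), so 4 row(s) emitted.
Total: 18 rows.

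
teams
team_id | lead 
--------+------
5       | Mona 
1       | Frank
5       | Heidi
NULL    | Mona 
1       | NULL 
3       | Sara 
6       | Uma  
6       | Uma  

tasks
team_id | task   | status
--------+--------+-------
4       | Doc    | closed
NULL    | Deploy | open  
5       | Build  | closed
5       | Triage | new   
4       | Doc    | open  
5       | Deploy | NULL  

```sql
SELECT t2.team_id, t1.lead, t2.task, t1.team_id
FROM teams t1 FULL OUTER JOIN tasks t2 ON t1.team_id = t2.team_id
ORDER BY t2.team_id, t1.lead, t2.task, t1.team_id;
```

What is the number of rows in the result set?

15

FULL OUTER JOIN keeps every row from both sides; unmatched rows get NULL for the other side's columns.
Matching on t1.team_id = t2.team_id. A NULL in a compared column never satisfies the condition.
Matched pairs: 6; unmatched t1 rows kept: 6; unmatched t2 rows kept: 3.
Total: 6 matched + 9 padded = 15 rows.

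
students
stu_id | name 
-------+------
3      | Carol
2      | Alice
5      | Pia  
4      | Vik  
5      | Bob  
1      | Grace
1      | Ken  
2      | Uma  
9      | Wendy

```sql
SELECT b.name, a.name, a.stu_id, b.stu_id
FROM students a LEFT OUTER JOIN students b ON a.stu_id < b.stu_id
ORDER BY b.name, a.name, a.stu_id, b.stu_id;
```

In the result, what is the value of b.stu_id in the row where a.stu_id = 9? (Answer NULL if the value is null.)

LEFT JOIN keeps every row from `students a`; unmatched rows get NULL for `students b`'s columns.
Matching on a.stu_id < b.stu_id.
Matched pairs: 33; unmatched a rows kept: 1.

NULL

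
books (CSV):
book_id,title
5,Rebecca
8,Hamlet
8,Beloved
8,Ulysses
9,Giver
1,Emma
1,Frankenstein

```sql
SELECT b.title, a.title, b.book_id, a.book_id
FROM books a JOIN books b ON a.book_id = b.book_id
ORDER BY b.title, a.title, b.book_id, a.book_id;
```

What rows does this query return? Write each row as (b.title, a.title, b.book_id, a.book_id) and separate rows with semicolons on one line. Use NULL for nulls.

(Beloved, Beloved, 8, 8); (Beloved, Hamlet, 8, 8); (Beloved, Ulysses, 8, 8); (Emma, Emma, 1, 1); (Emma, Frankenstein, 1, 1); (Frankenstein, Emma, 1, 1); (Frankenstein, Frankenstein, 1, 1); (Giver, Giver, 9, 9); (Hamlet, Beloved, 8, 8); (Hamlet, Hamlet, 8, 8); (Hamlet, Ulysses, 8, 8); (Rebecca, Rebecca, 5, 5); (Ulysses, Beloved, 8, 8); (Ulysses, Hamlet, 8, 8); (Ulysses, Ulysses, 8, 8)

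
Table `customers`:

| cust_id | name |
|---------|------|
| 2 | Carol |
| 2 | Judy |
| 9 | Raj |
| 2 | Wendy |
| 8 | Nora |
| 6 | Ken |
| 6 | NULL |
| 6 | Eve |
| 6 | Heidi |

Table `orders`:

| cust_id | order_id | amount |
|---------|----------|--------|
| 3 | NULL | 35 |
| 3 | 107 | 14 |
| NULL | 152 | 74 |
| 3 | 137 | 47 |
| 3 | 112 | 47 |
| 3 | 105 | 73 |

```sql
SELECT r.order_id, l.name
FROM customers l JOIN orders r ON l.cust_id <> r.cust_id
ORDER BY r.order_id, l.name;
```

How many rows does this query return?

45

INNER JOIN keeps only pairs where the ON condition holds.
Matching on l.cust_id <> r.cust_id. A NULL in a compared column never satisfies the condition.
- l (cust_id=2) pairs with 5 row(s) of r.
- l (cust_id=2) pairs with 5 row(s) of r.
- l (cust_id=9) pairs with 5 row(s) of r.
- l (cust_id=2) pairs with 5 row(s) of r.
- l (cust_id=8) pairs with 5 row(s) of r.
- l (cust_id=6) pairs with 5 row(s) of r.
- l (cust_id=6) pairs with 5 row(s) of r.
- l (cust_id=6) pairs with 5 row(s) of r.
- l (cust_id=6) pairs with 5 row(s) of r.
Total: 45 rows.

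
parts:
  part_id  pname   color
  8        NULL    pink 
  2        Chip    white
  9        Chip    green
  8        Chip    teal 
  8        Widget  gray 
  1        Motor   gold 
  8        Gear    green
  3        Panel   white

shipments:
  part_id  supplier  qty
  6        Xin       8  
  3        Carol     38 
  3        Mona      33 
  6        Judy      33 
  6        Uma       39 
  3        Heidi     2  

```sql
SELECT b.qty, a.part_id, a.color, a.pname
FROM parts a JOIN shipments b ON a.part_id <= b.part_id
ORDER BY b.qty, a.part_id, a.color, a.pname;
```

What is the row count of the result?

INNER JOIN keeps only pairs where the ON condition holds.
Matching on a.part_id <= b.part_id.
- part_id=8: no matching b row, dropped.
- part_id=2: 6 matching b row(s), so 6 row(s) emitted.
- part_id=9: no matching b row, dropped.
- part_id=8: no matching b row, dropped.
- part_id=8: no matching b row, dropped.
- part_id=1: 6 matching b row(s), so 6 row(s) emitted.
- part_id=8: no matching b row, dropped.
- part_id=3: 6 matching b row(s), so 6 row(s) emitted.
Total: 18 rows.

18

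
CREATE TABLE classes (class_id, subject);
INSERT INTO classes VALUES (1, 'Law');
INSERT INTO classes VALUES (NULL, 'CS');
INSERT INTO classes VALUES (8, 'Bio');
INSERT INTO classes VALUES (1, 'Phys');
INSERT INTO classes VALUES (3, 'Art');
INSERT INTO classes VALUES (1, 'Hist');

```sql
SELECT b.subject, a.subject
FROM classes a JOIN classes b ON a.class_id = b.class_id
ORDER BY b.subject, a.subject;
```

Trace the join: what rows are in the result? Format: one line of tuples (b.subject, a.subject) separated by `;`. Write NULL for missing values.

INNER JOIN keeps only pairs where the ON condition holds.
Matching on a.class_id = b.class_id. A NULL in a compared column never satisfies the condition.
- a (class_id=1) pairs with 3 row(s) of b.
- a (class_id=NULL) has no partner → excluded.
- a (class_id=8) pairs with 1 row(s) of b.
- a (class_id=1) pairs with 3 row(s) of b.
- a (class_id=3) pairs with 1 row(s) of b.
- a (class_id=1) pairs with 3 row(s) of b.

(Art, Art); (Bio, Bio); (Hist, Hist); (Hist, Law); (Hist, Phys); (Law, Hist); (Law, Law); (Law, Phys); (Phys, Hist); (Phys, Law); (Phys, Phys)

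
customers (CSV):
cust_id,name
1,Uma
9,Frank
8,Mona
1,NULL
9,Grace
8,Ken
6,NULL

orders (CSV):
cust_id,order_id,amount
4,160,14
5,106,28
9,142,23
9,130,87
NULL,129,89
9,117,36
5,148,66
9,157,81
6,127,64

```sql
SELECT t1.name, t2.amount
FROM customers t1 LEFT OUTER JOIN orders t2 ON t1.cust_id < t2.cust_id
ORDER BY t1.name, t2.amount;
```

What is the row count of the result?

30

LEFT JOIN keeps every row from `customers`; unmatched rows get NULL for `orders`'s columns.
Matching on t1.cust_id < t2.cust_id. A NULL in a compared column never satisfies the condition.
Matched pairs: 28; unmatched t1 rows kept: 2.
Total: 28 matched + 2 padded = 30 rows.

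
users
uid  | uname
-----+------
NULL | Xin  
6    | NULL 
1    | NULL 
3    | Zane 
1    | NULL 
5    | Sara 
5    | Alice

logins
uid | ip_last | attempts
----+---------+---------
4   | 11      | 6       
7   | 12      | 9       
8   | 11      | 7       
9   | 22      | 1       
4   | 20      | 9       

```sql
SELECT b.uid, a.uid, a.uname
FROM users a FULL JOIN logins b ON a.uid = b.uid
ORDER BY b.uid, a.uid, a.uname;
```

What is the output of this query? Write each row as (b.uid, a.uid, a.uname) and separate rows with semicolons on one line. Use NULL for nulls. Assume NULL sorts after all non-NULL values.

FULL OUTER JOIN keeps every row from both sides; unmatched rows get NULL for the other side's columns.
Matching on a.uid = b.uid. A NULL in a compared column never satisfies the condition.
- uid=NULL: no b row matches, row kept with b columns NULL.
- uid=6: no b row matches, row kept with b columns NULL.
- uid=1: no b row matches, row kept with b columns NULL.
- uid=3: no b row matches, row kept with b columns NULL.
- uid=1: no b row matches, row kept with b columns NULL.
- uid=5: no b row matches, row kept with b columns NULL.
- uid=5: no b row matches, row kept with b columns NULL.
- 5 b row(s) had no a match → kept, a columns NULL.

(4, NULL, NULL); (4, NULL, NULL); (7, NULL, NULL); (8, NULL, NULL); (9, NULL, NULL); (NULL, 1, NULL); (NULL, 1, NULL); (NULL, 3, Zane); (NULL, 5, Alice); (NULL, 5, Sara); (NULL, 6, NULL); (NULL, NULL, Xin)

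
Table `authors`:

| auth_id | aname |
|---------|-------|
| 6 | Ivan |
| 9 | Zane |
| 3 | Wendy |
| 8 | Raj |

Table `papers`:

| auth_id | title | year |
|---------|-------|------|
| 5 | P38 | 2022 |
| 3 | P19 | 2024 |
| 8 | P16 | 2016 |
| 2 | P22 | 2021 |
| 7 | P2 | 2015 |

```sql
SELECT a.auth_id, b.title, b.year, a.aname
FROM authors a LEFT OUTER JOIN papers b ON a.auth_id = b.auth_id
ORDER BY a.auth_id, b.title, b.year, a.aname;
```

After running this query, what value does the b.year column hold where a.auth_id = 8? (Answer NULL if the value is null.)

2016

LEFT JOIN keeps every row from `authors`; unmatched rows get NULL for `papers`'s columns.
Matching on a.auth_id = b.auth_id.
- a[0] auth_id=6 → no match; kept with NULLs on the b side.
- a[1] auth_id=9 → no match; kept with NULLs on the b side.
- a[2] auth_id=3 → 1 match(es) in b → 1 row(s).
- a[3] auth_id=8 → 1 match(es) in b → 1 row(s).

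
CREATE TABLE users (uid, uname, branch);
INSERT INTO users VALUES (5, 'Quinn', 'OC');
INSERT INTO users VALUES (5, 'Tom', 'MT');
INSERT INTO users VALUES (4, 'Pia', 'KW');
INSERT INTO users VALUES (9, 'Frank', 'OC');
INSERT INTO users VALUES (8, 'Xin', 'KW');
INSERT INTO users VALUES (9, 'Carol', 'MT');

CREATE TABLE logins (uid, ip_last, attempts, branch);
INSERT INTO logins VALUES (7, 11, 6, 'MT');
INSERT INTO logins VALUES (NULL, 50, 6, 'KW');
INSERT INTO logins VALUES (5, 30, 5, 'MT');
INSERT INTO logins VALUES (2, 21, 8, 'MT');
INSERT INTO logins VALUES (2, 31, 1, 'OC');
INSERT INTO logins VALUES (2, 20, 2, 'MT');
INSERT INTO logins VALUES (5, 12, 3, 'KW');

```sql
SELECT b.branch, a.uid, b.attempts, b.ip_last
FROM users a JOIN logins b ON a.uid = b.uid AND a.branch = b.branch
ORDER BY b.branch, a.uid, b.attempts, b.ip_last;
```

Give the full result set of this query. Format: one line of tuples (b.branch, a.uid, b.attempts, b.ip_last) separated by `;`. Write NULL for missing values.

(MT, 5, 5, 30)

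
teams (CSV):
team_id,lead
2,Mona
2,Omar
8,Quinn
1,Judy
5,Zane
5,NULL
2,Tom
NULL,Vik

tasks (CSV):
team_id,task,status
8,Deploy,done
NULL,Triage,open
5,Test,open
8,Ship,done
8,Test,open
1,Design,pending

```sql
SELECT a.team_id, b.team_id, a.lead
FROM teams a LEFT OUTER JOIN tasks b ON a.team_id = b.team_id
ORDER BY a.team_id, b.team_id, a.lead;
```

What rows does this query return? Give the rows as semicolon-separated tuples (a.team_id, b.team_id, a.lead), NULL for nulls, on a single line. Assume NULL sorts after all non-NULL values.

(1, 1, Judy); (2, NULL, Mona); (2, NULL, Omar); (2, NULL, Tom); (5, 5, Zane); (5, 5, NULL); (8, 8, Quinn); (8, 8, Quinn); (8, 8, Quinn); (NULL, NULL, Vik)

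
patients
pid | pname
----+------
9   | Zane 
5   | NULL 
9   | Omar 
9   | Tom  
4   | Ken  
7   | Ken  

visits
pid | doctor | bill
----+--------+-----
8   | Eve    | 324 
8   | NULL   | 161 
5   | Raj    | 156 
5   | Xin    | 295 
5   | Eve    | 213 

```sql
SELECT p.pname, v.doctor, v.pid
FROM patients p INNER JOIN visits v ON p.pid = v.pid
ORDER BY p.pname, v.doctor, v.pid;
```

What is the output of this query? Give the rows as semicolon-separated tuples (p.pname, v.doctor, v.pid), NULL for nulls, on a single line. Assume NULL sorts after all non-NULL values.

(NULL, Eve, 5); (NULL, Raj, 5); (NULL, Xin, 5)

INNER JOIN keeps only pairs where the ON condition holds.
Matching on p.pid = v.pid.
- p (pid=9) has no partner → excluded.
- p (pid=5) pairs with 3 row(s) of v.
- p (pid=9) has no partner → excluded.
- p (pid=9) has no partner → excluded.
- p (pid=4) has no partner → excluded.
- p (pid=7) has no partner → excluded.
After projecting and ordering:
p.pname | v.doctor | v.pid
NULL | Eve | 5
NULL | Raj | 5
NULL | Xin | 5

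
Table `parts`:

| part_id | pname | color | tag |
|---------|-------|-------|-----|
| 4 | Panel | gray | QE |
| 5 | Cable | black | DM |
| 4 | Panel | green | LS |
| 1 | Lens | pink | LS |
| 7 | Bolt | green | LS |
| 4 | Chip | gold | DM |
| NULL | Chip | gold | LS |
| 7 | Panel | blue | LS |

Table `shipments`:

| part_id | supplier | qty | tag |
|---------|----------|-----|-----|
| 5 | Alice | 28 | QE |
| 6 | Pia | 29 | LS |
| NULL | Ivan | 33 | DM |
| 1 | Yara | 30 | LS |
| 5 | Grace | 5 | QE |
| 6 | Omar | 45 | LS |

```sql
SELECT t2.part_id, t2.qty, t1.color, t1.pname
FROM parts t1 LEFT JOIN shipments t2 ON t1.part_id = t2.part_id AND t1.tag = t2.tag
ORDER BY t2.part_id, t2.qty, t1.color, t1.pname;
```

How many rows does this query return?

8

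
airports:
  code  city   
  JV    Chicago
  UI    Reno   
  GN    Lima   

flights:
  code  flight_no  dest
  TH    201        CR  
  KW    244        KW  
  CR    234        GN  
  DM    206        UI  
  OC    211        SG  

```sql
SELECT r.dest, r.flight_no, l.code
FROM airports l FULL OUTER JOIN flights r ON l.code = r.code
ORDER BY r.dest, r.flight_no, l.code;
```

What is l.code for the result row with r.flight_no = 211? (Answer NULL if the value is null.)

NULL

FULL OUTER JOIN keeps every row from both sides; unmatched rows get NULL for the other side's columns.
Matching on l.code = r.code.
- l row (code=JV): no match → kept, r columns NULL.
- l row (code=UI): no match → kept, r columns NULL.
- l row (code=GN): no match → kept, r columns NULL.
- plus 5 unmatched r row(s), each kept with NULL l columns.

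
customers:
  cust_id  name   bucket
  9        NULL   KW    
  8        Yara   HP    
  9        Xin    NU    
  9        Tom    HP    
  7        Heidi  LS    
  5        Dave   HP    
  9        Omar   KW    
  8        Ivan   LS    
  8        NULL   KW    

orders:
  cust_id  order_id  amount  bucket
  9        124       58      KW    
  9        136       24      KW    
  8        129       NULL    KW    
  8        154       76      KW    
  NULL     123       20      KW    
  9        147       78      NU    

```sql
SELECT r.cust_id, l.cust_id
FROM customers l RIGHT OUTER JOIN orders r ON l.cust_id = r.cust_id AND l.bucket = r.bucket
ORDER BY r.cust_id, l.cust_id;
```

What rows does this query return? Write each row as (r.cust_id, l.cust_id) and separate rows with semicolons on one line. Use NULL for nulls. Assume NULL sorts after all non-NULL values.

RIGHT JOIN keeps every row from `orders`; unmatched rows get NULL for `customers`'s columns.
Matching on l.cust_id = r.cust_id AND l.bucket = r.bucket. A NULL in a compared column never satisfies the condition.
- cust_id=9, bucket=KW: 2 matching r row(s), so 2 row(s) emitted.
- cust_id=8, bucket=HP: no matching r row.
- cust_id=9, bucket=NU: 1 matching r row(s), so 1 row(s) emitted.
- cust_id=9, bucket=HP: no matching r row.
- cust_id=7, bucket=LS: no matching r row.
- cust_id=5, bucket=HP: no matching r row.
- cust_id=9, bucket=KW: 2 matching r row(s), so 2 row(s) emitted.
- cust_id=8, bucket=LS: no matching r row.
- cust_id=8, bucket=KW: 2 matching r row(s), so 2 row(s) emitted.
- 1 r row(s) had no l match → kept, l columns NULL.
After projecting and ordering:
r.cust_id | l.cust_id
8 | 8
8 | 8
9 | 9
9 | 9
9 | 9
9 | 9
9 | 9
NULL | NULL

(8, 8); (8, 8); (9, 9); (9, 9); (9, 9); (9, 9); (9, 9); (NULL, NULL)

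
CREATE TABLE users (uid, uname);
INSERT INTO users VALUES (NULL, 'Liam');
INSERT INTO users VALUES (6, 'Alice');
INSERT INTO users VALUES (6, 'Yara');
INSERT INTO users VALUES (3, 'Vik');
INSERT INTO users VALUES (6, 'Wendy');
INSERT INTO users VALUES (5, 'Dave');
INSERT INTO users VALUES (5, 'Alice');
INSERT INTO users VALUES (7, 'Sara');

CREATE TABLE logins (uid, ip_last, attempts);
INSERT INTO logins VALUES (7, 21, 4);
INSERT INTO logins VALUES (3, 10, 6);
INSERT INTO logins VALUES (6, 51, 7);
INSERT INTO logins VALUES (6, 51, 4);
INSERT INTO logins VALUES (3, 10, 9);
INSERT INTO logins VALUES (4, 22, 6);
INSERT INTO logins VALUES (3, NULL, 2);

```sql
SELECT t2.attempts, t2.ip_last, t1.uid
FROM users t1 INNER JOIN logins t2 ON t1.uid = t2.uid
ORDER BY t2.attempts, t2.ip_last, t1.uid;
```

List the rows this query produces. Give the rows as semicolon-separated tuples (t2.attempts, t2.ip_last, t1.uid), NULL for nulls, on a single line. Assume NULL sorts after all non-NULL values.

(2, NULL, 3); (4, 21, 7); (4, 51, 6); (4, 51, 6); (4, 51, 6); (6, 10, 3); (7, 51, 6); (7, 51, 6); (7, 51, 6); (9, 10, 3)

INNER JOIN keeps only pairs where the ON condition holds.
Matching on t1.uid = t2.uid. A NULL in a compared column never satisfies the condition.
Matched pairs: 10.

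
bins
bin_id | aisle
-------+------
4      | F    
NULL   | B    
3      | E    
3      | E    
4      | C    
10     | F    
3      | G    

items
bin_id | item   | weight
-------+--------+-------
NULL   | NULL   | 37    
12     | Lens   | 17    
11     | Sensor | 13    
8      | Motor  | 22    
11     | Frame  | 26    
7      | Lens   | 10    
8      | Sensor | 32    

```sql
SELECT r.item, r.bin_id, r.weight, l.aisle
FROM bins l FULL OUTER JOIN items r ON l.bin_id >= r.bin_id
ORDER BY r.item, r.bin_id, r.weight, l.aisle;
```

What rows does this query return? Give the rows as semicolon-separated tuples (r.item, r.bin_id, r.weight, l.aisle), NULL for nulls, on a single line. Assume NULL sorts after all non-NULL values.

FULL OUTER JOIN keeps every row from both sides; unmatched rows get NULL for the other side's columns.
Matching on l.bin_id >= r.bin_id. A NULL in a compared column never satisfies the condition.
- bin_id=4: no r row matches, row kept with r columns NULL.
- bin_id=NULL: no r row matches, row kept with r columns NULL.
- bin_id=3: no r row matches, row kept with r columns NULL.
- bin_id=3: no r row matches, row kept with r columns NULL.
- bin_id=4: no r row matches, row kept with r columns NULL.
- bin_id=10: 3 matching r row(s), so 3 row(s) emitted.
- bin_id=3: no r row matches, row kept with r columns NULL.
- 4 r row(s) had no l match → kept, l columns NULL.

(Frame, 11, 26, NULL); (Lens, 7, 10, F); (Lens, 12, 17, NULL); (Motor, 8, 22, F); (Sensor, 8, 32, F); (Sensor, 11, 13, NULL); (NULL, NULL, 37, NULL); (NULL, NULL, NULL, B); (NULL, NULL, NULL, C); (NULL, NULL, NULL, E); (NULL, NULL, NULL, E); (NULL, NULL, NULL, F); (NULL, NULL, NULL, G)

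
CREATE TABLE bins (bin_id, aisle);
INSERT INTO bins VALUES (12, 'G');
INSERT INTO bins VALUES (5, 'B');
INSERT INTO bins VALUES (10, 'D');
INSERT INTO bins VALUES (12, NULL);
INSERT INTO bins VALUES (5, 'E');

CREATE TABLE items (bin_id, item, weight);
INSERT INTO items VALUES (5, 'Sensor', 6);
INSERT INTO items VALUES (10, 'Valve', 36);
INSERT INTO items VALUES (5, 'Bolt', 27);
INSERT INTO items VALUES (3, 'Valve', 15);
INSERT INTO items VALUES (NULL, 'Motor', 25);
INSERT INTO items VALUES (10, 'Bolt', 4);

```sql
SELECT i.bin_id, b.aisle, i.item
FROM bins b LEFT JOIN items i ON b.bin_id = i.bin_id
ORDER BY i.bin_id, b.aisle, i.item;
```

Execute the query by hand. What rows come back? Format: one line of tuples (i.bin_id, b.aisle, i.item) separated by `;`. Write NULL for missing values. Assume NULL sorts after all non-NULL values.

LEFT JOIN keeps every row from `bins`; unmatched rows get NULL for `items`'s columns.
Matching on b.bin_id = i.bin_id. A NULL in a compared column never satisfies the condition.
- b row (bin_id=12): no match → kept, i columns NULL.
- b row (bin_id=5): matches 2 i row(s) → 2 output row(s).
- b row (bin_id=10): matches 2 i row(s) → 2 output row(s).
- b row (bin_id=12): no match → kept, i columns NULL.
- b row (bin_id=5): matches 2 i row(s) → 2 output row(s).
After projecting and ordering:
i.bin_id | b.aisle | i.item
5 | B | Bolt
5 | B | Sensor
5 | E | Bolt
5 | E | Sensor
10 | D | Bolt
10 | D | Valve
NULL | G | NULL
NULL | NULL | NULL

(5, B, Bolt); (5, B, Sensor); (5, E, Bolt); (5, E, Sensor); (10, D, Bolt); (10, D, Valve); (NULL, G, NULL); (NULL, NULL, NULL)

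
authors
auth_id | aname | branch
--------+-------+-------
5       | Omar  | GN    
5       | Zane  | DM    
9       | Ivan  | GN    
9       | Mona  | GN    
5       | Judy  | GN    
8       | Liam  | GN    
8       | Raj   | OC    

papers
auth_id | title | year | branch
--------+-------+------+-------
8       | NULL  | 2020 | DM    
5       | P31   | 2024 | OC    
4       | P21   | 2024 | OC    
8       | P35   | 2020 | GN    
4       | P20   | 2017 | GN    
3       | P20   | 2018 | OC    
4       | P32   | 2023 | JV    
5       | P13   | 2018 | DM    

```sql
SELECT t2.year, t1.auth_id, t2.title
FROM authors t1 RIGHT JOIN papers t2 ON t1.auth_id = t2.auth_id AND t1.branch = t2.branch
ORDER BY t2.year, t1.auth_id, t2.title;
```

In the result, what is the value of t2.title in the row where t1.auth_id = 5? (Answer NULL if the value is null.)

P13

RIGHT JOIN keeps every row from `papers`; unmatched rows get NULL for `authors`'s columns.
Matching on t1.auth_id = t2.auth_id AND t1.branch = t2.branch.
- t1 row (auth_id=5, branch=GN): no match.
- t1 row (auth_id=5, branch=DM): matches 1 t2 row(s) → 1 output row(s).
- t1 row (auth_id=9, branch=GN): no match.
- t1 row (auth_id=9, branch=GN): no match.
- t1 row (auth_id=5, branch=GN): no match.
- t1 row (auth_id=8, branch=GN): matches 1 t2 row(s) → 1 output row(s).
- t1 row (auth_id=8, branch=OC): no match.
- 6 t2 row(s) had no t1 match → kept, t1 columns NULL.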